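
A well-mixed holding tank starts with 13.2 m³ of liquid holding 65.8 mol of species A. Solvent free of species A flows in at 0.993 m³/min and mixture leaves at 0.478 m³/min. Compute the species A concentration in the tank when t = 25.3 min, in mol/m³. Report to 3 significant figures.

Let m(t) be the amount of species A. Volume: V(t) = V₀ + (Q_in − Q_out) t = 13.2 + 0.51500 t; V(25.3) = 26.230 m³.
Solute balance: dm/dt = 0 − Q_out C = −Q_out m/V(t).
dm/m = −Q_out dt/(V₀ + 0.51500 t); integrating gives ln(m/m₀) = −(Q_out/(Q_in−Q_out)) ln(V/V₀).
m = m₀ (V₀/V)^(Q_out/(Q_in−Q_out)) = 65.8 × (13.2/26.230)^(0.92816) = 34.788 mol.
C = m/V = 34.788/26.230 = 1.3263 mol/m³.

1.33 mol/m³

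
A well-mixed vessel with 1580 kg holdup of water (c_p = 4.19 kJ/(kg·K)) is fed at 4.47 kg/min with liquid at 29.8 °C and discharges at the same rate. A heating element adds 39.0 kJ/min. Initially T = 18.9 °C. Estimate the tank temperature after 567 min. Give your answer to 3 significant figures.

M c_p dT/dt = ṁ c_p (T_in − T) + Q̇.
Rearrange: dT/dt = (T_ss − T)/τ with τ = M/ṁ = 353.47 min and T_ss = T_in + Q̇/(ṁ c_p) = 31.882 °C.
Integrating: T(t) = T_ss + (T₀ − T_ss) e^(−t/τ).
T(567) = 31.882 + (-12.982)·e^(−567/353.47) = 31.882 + (-12.982)·0.20107 = 29.272 °C.

29.3 °C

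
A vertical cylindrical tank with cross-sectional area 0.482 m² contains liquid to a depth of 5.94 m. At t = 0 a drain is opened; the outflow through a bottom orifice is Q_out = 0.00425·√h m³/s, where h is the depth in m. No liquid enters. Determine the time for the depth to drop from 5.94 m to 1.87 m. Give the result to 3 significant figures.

A dh/dt = −Q_out = −0.00425 √h.
Separate and integrate: 2(√h − √h₀) = −(0.00425/A) t.
t = 2A(√h₀ − √h)/0.00425 = 2·0.482·(√5.94 − √1.87)/0.00425
  = 0.96400 × (2.4372 − 1.3675) / 0.00425 = 242.64 s.

243 s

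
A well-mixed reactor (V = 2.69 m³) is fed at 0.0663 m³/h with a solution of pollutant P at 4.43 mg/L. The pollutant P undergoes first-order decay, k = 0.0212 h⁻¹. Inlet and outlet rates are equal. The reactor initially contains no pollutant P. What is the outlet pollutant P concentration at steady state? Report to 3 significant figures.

V dC/dt = Q(C_in − C) − k V C.
At steady state: 0 = Q C_in − (Q + kV) C_ss, so C_ss = Q C_in/(Q + kV).
C_ss = 0.0663·4.43/(0.0663 + 0.0212·2.69) = 0.29371/0.12333 = 2.3815 mg/L.

2.38 mg/L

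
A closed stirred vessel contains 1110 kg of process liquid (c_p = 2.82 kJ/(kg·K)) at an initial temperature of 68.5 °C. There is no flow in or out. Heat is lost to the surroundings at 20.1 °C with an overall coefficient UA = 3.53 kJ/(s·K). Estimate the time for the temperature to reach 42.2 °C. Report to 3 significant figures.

695 s

M c_p dT/dt = −UA(T − T_amb).
τ = M c_p/UA = 886.74 s; T_ss = T_amb = 20.100 °C.
T(t) = T_ss + (T₀ − T_ss)e^(−t/τ); set T = 42.2:
t = −τ ln[(T − T_ss)/(T₀ − T_ss)] = −886.74 · ln(0.45661) = 695.14 s.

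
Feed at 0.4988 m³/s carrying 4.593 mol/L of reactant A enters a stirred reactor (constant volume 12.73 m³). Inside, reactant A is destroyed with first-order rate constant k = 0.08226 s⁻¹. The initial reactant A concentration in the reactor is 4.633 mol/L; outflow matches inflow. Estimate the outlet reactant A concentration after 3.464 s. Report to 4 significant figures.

3.551 mol/L

Accumulation = in − out − consumed: V dC/dt = Q C_in − Q C − k V C.
This is linear with rate a = Q/V + k = 0.121443 s⁻¹.
C_ss = Q C_in/(Q + kV) = 1.48191 mol/L; C(t) = C_ss + (C₀ − C_ss) e^(−a t).
C(3.464) = 1.48191 + (3.15109)·e^(−0.121443·3.464) = 1.48191 + (3.15109)·0.656601 = 3.55092 mol/L.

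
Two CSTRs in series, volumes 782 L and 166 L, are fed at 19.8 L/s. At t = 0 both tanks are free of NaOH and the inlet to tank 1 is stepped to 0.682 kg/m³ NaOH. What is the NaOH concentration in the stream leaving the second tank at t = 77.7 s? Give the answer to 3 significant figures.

0.561 kg/m³

Each tank obeys Vᵢ dCᵢ/dt = Q(Cᵢ₋₁ − Cᵢ), so τᵢ = Vᵢ/Q.
τ₁ = 782/19.8 = 39.495 s; τ₂ = 166/19.8 = 8.3838 s.
Tank 1: C₁ = C_in(1 − e^(−t/τ₁)). Tank 2 (τ₁ ≠ τ₂): C₂ = C_in[1 − (τ₁ e^(−t/τ₁) − τ₂ e^(−t/τ₂))/(τ₁ − τ₂)].
At t = 77.7: e^(−t/τ₁) = 0.13983, e^(−t/τ₂) = 9.4413e-05.
C₂ = 0.682·[1 − (39.495·0.13983 − 8.3838·9.4413e-05)/(31.111)] = 0.682·0.82252 = 0.56096 kg/m³.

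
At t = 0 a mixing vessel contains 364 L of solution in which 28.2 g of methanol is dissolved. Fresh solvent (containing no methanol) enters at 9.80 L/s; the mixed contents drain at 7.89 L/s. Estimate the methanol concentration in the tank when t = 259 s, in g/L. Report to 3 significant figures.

0.000948 g/L

Total volume: dV/dt = Q_in − Q_out = 1.9100 L/s, so V(t) = 364 + 1.9100 t and V(259) = 858.69 L.
No methanol enters, so dm/dt = −Q_out · (m/V).
dm/m = −Q_out dt/(V₀ + 1.9100 t); integrating gives ln(m/m₀) = −(Q_out/(Q_in−Q_out)) ln(V/V₀).
m = m₀ (V₀/V)^(Q_out/(Q_in−Q_out)) = 28.2 × (364/858.69)^(4.1309) = 0.81381 g.
C = m/V = 0.81381/858.69 = 0.00094773 g/L.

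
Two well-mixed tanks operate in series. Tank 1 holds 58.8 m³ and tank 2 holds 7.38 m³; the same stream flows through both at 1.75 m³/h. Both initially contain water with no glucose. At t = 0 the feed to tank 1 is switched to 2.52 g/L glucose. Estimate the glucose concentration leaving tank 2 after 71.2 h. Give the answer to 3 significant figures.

Species balance on tank i: dCᵢ/dt = (Cᵢ₋₁ − Cᵢ)/τᵢ with τᵢ = Vᵢ/Q.
τ₁ = 58.8/1.75 = 33.600 h; τ₂ = 7.38/1.75 = 4.2171 h.
Tank 1: C₁ = C_in(1 − e^(−t/τ₁)). Tank 2 (τ₁ ≠ τ₂): C₂ = C_in[1 − (τ₁ e^(−t/τ₁) − τ₂ e^(−t/τ₂))/(τ₁ − τ₂)].
At t = 71.2: e^(−t/τ₁) = 0.12015, e^(−t/τ₂) = 4.6516e-08.
C₂ = 2.52·[1 − (33.600·0.12015 − 4.2171·4.6516e-08)/(29.383)] = 2.52·0.86261 = 2.1738 g/L.

2.17 g/L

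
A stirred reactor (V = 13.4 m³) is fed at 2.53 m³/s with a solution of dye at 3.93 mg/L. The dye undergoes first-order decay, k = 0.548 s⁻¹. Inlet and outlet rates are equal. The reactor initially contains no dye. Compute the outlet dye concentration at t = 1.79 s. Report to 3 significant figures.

0.738 mg/L

Species balance: V dC/dt = Q C_in − Q C − k V C.
This is linear with rate a = Q/V + k = 0.73681 s⁻¹.
C_ss = Q C_in/(Q + kV) = 1.0071 mg/L; C(t) = C_ss + (C₀ − C_ss) e^(−a t).
C(1.79) = 1.0071 + (-1.0071)·e^(−0.73681·1.79) = 1.0071 + (-1.0071)·0.26743 = 0.73774 mg/L.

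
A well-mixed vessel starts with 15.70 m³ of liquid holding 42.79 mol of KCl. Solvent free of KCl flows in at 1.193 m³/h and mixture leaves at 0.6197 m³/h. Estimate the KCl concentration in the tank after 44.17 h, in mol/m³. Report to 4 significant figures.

0.3693 mol/m³

Total volume: dV/dt = Q_in − Q_out = 0.573300 m³/h, so V(t) = 15.70 + 0.573300 t and V(44.17) = 41.0227 m³.
No KCl enters, so dm/dt = −Q_out · (m/V).
Separate: dm/m = −Q_out dt/V(t) ⇒ ln(m/m₀) = −(Q_out/(Q_in−Q_out)) ln(V/V₀).
m = m₀ (V₀/V)^(Q_out/(Q_in−Q_out)) = 42.79 × (15.70/41.0227)^(1.08093) = 15.1516 mol.
C = m/V = 15.1516/41.0227 = 0.369347 mol/m³.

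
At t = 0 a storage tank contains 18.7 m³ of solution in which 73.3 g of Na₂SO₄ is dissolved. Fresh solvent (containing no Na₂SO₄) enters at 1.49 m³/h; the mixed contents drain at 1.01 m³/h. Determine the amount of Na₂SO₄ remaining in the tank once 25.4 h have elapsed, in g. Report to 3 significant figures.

25.5 g

Let m(t) be the amount of Na₂SO₄. Volume: V(t) = V₀ + (Q_in − Q_out) t = 18.7 + 0.48000 t; V(25.4) = 30.892 m³.
Solute balance: dm/dt = 0 − Q_out C = −Q_out m/V(t).
dm/m = −Q_out dt/(V₀ + 0.48000 t); integrating gives ln(m/m₀) = −(Q_out/(Q_in−Q_out)) ln(V/V₀).
m = m₀ (V₀/V)^(Q_out/(Q_in−Q_out)) = 73.3 × (18.7/30.892)^(2.1042) = 25.491 g.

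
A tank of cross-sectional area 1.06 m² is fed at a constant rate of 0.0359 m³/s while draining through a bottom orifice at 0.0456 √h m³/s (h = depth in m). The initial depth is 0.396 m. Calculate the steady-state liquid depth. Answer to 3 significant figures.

0.620 m

A dh/dt = Q_in − 0.0456 √h. Steady state requires inflow = outflow:
Q_in = 0.0456 √h_ss ⇒ √h_ss = 0.0359/0.0456 = 0.78728.
h_ss = 0.78728² = 0.61981 m. (Since h₀ = 0.396 m < h_ss, the level will rise toward this value.)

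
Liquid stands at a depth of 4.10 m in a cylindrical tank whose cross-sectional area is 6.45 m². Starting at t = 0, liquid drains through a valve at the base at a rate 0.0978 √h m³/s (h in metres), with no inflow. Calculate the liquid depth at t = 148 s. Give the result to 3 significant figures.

0.815 m

With no inflow, A dh/dt = −0.0978 √h.
Separate and integrate: 2(√h − √h₀) = −(0.0978/A) t.
√h = √4.10 − 0.0978·148/(2·6.45) = 2.0248 − 1.1220 = 0.90280.
h = 0.90280² = 0.81505 m.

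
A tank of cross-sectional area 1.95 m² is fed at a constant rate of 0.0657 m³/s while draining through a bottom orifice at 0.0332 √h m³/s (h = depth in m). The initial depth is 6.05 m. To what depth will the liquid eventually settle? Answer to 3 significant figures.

3.92 m

Level balance: A dh/dt = 0.0657 − 0.0332 √h. Setting dh/dt = 0:
Q_in = 0.0332 √h_ss ⇒ √h_ss = 0.0657/0.0332 = 1.9789.
h_ss = 1.9789² = 3.9161 m. (Since h₀ = 6.05 m > h_ss, the level will fall toward this value.)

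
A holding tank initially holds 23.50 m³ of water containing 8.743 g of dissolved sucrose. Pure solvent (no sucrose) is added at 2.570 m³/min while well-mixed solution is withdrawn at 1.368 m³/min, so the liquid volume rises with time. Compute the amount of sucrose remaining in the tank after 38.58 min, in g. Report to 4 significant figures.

Total volume: dV/dt = Q_in − Q_out = 1.20200 m³/min, so V(t) = 23.50 + 1.20200 t and V(38.58) = 69.8732 m³.
No sucrose enters, so dm/dt = −Q_out · (m/V).
dm/m = −Q_out dt/(V₀ + 1.20200 t); integrating gives ln(m/m₀) = −(Q_out/(Q_in−Q_out)) ln(V/V₀).
m = m₀ (V₀/V)^(Q_out/(Q_in−Q_out)) = 8.743 × (23.50/69.8732)^(1.13810) = 2.52966 g.

2.530 g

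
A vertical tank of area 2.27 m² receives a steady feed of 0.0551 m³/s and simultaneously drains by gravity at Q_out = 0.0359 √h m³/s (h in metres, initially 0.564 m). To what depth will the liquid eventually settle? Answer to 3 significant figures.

2.36 m

A dh/dt = Q_in − 0.0359 √h. Steady state requires inflow = outflow:
Q_in = 0.0359 √h_ss ⇒ √h_ss = 0.0551/0.0359 = 1.5348.
h_ss = 1.5348² = 2.3557 m. (Since h₀ = 0.564 m < h_ss, the level will rise toward this value.)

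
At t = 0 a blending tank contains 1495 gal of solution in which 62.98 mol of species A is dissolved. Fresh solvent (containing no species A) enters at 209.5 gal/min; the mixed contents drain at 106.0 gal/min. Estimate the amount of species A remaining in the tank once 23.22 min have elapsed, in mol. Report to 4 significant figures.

23.60 mol

Let m(t) be the amount of species A. Volume: V(t) = V₀ + (Q_in − Q_out) t = 1495 + 103.500 t; V(23.22) = 3898.27 gal.
Solute balance: dm/dt = 0 − Q_out C = −Q_out m/V(t).
Separate: dm/m = −Q_out dt/V(t) ⇒ ln(m/m₀) = −(Q_out/(Q_in−Q_out)) ln(V/V₀).
m = m₀ (V₀/V)^(Q_out/(Q_in−Q_out)) = 62.98 × (1495/3898.27)^(1.02415) = 23.6003 mol.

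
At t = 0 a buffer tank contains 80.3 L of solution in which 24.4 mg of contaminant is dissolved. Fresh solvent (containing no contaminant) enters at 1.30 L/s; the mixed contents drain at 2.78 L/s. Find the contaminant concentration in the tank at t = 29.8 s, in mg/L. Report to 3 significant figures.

0.151 mg/L

Let m(t) be the amount of contaminant. Volume: V(t) = V₀ + (Q_in − Q_out) t = 80.3 − 1.4800 t; V(29.8) = 36.196 L.
Solute balance: dm/dt = 0 − Q_out C = −Q_out m/V(t).
Separate: dm/m = −Q_out dt/V(t) ⇒ ln(m/m₀) = −(Q_out/(Q_in−Q_out)) ln(V/V₀).
m = m₀ (V₀/V)^(Q_out/(Q_in−Q_out)) = 24.4 × (80.3/36.196)^(-1.8784) = 5.4622 mg.
C = m/V = 5.4622/36.196 = 0.15091 mg/L.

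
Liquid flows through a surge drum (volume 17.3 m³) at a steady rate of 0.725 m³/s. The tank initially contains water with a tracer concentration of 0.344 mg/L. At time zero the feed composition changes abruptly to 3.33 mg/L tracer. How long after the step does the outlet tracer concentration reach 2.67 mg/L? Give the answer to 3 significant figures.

Species balance: V dC/dt = Q(C_in − C) ⇒ τ = V/Q = 23.862 s.
C(t) = C_in + (C₀ − C_in) e^(−t/τ). Set C = 2.67 and solve for t:
e^(−t/τ) = (C − C_in)/(C₀ − C_in) = (2.67 − 3.33)/(0.344 − 3.33) = 0.22103
t = −τ ln(…) = 23.862 × 1.5095 = 36.019 s.

36.0 s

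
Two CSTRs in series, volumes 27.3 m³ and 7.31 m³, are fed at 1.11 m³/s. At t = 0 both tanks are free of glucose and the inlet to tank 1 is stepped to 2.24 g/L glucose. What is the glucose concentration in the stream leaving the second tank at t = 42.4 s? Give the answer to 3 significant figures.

Time constants: τᵢ = Vᵢ/Q for each well-mixed tank.
τ₁ = 27.3/1.11 = 24.595 s; τ₂ = 7.31/1.11 = 6.5856 s.
Solving the cascade with C₁(0)=C₂(0)=0 gives C₂(t) = C_in[1 − (τ₁ e^(−t/τ₁) − τ₂ e^(−t/τ₂))/(τ₁ − τ₂)].
At t = 42.4: e^(−t/τ₁) = 0.17836, e^(−t/τ₂) = 0.0015991.
C₂ = 2.24·[1 − (24.595·0.17836 − 6.5856·0.0015991)/(18.009)] = 2.24·0.75700 = 1.6957 g/L.

1.70 g/L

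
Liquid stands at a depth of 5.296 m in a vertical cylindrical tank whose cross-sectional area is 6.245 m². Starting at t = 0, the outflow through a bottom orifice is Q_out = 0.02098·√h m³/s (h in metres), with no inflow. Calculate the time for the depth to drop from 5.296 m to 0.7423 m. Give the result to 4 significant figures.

857.1 s

Mass balance (ρ constant): A dh/dt = −0.02098 √h.
This is separable: 2 d(√h)/dt = −0.02098/A, so √h = √h₀ − (0.02098/(2A)) t.
t = 2A(√h₀ − √h)/0.02098 = 2·6.245·(√5.296 − √0.7423)/0.02098
  = 12.4900 × (2.30130 − 0.861568) / 0.02098 = 857.116 s.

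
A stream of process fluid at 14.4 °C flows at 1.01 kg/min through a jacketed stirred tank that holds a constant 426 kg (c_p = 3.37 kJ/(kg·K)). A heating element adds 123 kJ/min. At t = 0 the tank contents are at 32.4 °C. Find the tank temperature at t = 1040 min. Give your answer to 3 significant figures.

49.0 °C

M c_p dT/dt = ṁ c_p (T_in − T) + Q̇.
Rearrange: dT/dt = (T_ss − T)/τ with τ = M/ṁ = 421.78 min and T_ss = T_in + Q̇/(ṁ c_p) = 50.537 °C.
This is linear first-order; T(t) = T_ss + (T₀ − T_ss) e^(−t/τ).
T(1040) = 50.537 + (-18.137)·e^(−1040/421.78) = 50.537 + (-18.137)·0.084947 = 48.996 °C.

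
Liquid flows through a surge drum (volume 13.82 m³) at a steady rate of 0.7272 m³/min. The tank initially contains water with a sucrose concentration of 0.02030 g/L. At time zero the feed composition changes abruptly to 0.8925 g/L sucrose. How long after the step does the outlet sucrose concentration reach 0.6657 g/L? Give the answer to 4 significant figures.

Species balance: V dC/dt = Q(C_in − C) ⇒ τ = V/Q = 19.0044 min.
C(t) = C_in + (C₀ − C_in) e^(−t/τ). Set C = 0.6657 and solve for t:
e^(−t/τ) = (C − C_in)/(C₀ − C_in) = (0.6657 − 0.8925)/(0.02030 − 0.8925) = 0.260032
t = −τ ln(…) = 19.0044 × 1.34695 = 25.5980 min.

25.60 min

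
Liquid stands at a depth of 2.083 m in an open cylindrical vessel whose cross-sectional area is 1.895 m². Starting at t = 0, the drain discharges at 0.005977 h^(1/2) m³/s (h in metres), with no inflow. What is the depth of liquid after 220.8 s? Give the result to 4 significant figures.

1.199 m

Unsteady balance on liquid volume: A dh/dt = −0.005977 √h.
Separate and integrate: 2(√h − √h₀) = −(0.005977/A) t.
√h = √2.083 − 0.005977·220.8/(2·1.895) = 1.44326 − 0.348212 = 1.09505.
h = 1.09505² = 1.19913 m.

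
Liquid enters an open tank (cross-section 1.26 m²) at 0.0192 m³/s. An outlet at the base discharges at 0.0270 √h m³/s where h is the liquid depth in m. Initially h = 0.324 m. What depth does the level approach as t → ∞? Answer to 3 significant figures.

0.506 m

Volume balance on the tank: A dh/dt = Q_in − 0.0270 √h. At steady state dh/dt = 0:
Q_in = 0.0270 √h_ss ⇒ √h_ss = 0.0192/0.0270 = 0.71111.
h_ss = 0.71111² = 0.50568 m. (Since h₀ = 0.324 m < h_ss, the level will rise toward this value.)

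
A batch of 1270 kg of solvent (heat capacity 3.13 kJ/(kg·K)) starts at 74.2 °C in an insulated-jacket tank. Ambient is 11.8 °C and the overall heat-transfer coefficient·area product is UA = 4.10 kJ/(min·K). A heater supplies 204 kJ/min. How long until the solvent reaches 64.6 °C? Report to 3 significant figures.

1380 min

M c_p dT/dt = −UA(T − T_amb) + Q̇.
τ = M c_p/UA = 969.54 min; T_ss = T_amb + Q̇/UA = 11.8 + 204/4.10 = 61.556 °C.
T(t) = T_ss + (T₀ − T_ss)e^(−t/τ); set T = 64.6:
t = −τ ln[(T − T_ss)/(T₀ − T_ss)] = −969.54 · ln(0.24074) = 1380.7 min.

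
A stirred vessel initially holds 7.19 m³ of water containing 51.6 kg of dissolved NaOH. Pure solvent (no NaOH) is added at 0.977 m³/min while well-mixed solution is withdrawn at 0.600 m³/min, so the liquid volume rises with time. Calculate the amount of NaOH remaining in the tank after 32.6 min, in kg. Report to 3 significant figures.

Let m(t) be the amount of NaOH. Volume: V(t) = V₀ + (Q_in − Q_out) t = 7.19 + 0.37700 t; V(32.6) = 19.480 m³.
No NaOH enters, so dm/dt = −Q_out · (m/V).
Separate: dm/m = −Q_out dt/V(t) ⇒ ln(m/m₀) = −(Q_out/(Q_in−Q_out)) ln(V/V₀).
m = m₀ (V₀/V)^(Q_out/(Q_in−Q_out)) = 51.6 × (7.19/19.480)^(1.5915) = 10.562 kg.

10.6 kg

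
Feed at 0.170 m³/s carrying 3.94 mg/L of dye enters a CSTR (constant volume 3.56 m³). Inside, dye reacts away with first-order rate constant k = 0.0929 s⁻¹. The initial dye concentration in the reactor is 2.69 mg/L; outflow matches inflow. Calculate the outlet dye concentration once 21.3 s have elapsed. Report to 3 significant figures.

1.41 mg/L

V dC/dt = Q(C_in − C) − k V C.
This is linear with rate a = Q/V + k = 0.14065 s⁻¹.
C_ss = Q C_in/(Q + kV) = 1.3377 mg/L; C(t) = C_ss + (C₀ − C_ss) e^(−a t).
C(21.3) = 1.3377 + (1.3523)·e^(−0.14065·21.3) = 1.3377 + (1.3523)·0.049991 = 1.4053 mg/L.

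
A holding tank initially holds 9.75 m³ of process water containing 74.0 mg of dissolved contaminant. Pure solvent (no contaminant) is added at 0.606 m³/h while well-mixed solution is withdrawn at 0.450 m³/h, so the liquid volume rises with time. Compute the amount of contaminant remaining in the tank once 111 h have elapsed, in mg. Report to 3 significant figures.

3.89 mg

Let m(t) be the amount of contaminant. Volume: V(t) = V₀ + (Q_in − Q_out) t = 9.75 + 0.15600 t; V(111) = 27.066 m³.
Solute balance: dm/dt = 0 − Q_out C = −Q_out m/V(t).
Separate: dm/m = −Q_out dt/V(t) ⇒ ln(m/m₀) = −(Q_out/(Q_in−Q_out)) ln(V/V₀).
m = m₀ (V₀/V)^(Q_out/(Q_in−Q_out)) = 74.0 × (9.75/27.066)^(2.8846) = 3.8917 mg.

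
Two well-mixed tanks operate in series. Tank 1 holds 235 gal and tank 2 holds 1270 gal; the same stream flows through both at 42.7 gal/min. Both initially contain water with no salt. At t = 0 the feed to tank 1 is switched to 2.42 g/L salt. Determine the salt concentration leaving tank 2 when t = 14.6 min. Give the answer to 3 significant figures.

0.641 g/L

Each tank obeys Vᵢ dCᵢ/dt = Q(Cᵢ₋₁ − Cᵢ), so τᵢ = Vᵢ/Q.
τ₁ = 235/42.7 = 5.5035 min; τ₂ = 1270/42.7 = 29.742 min.
Solving the cascade with C₁(0)=C₂(0)=0 gives C₂(t) = C_in[1 − (τ₁ e^(−t/τ₁) − τ₂ e^(−t/τ₂))/(τ₁ − τ₂)].
At t = 14.6: e^(−t/τ₁) = 0.070450, e^(−t/τ₂) = 0.61209.
C₂ = 2.42·[1 − (5.5035·0.070450 − 29.742·0.61209)/(-24.239)] = 2.42·0.26493 = 0.64114 g/L.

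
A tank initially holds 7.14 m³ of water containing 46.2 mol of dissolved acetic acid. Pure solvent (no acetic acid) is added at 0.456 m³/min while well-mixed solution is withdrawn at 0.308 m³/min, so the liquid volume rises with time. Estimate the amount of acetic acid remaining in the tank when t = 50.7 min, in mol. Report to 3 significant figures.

Total volume: dV/dt = Q_in − Q_out = 0.14800 m³/min, so V(t) = 7.14 + 0.14800 t and V(50.7) = 14.644 m³.
Species balance (pure solvent in): dm/dt = −Q_out · m/V(t).
Separate: dm/m = −Q_out dt/V(t) ⇒ ln(m/m₀) = −(Q_out/(Q_in−Q_out)) ln(V/V₀).
m = m₀ (V₀/V)^(Q_out/(Q_in−Q_out)) = 46.2 × (7.14/14.644)^(2.0811) = 10.362 mol.

10.4 mol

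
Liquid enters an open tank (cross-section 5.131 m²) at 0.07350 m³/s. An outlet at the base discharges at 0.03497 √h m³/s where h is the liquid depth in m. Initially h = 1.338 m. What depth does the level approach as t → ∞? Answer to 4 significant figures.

Level balance: A dh/dt = 0.07350 − 0.03497 √h. Setting dh/dt = 0:
Q_in = 0.03497 √h_ss ⇒ √h_ss = 0.07350/0.03497 = 2.10180.
h_ss = 2.10180² = 4.41757 m. (Since h₀ = 1.338 m < h_ss, the level will rise toward this value.)

4.418 m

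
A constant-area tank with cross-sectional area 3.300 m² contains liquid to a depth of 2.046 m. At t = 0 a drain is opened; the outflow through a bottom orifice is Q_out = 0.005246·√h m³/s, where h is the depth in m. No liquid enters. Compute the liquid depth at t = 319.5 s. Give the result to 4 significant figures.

1.384 m

With no inflow, A dh/dt = −0.005246 √h.
This is separable: 2 d(√h)/dt = −0.005246/A, so √h = √h₀ − (0.005246/(2A)) t.
√h = √2.046 − 0.005246·319.5/(2·3.300) = 1.43038 − 0.253954 = 1.17643.
h = 1.17643² = 1.38399 m.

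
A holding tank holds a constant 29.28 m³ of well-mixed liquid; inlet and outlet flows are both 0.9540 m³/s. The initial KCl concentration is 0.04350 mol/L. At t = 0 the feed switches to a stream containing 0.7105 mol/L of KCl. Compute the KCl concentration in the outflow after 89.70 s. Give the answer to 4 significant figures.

Mass balance on the solute (V constant): V dC/dt = Q(C_in − C).
So dC/dt = (C_in − C)/τ with τ = V/Q = 29.28/0.9540 = 30.6918 s.
C approaches C_in exponentially: C(t) = C_in + (C₀ − C_in) e^(−t/τ).
C(89.70) = 0.7105 + (0.04350 − 0.7105)·e^(−89.70/30.6918) = 0.7105 + (-0.667000)·0.0537935 = 0.674620 mol/L.

0.6746 mol/L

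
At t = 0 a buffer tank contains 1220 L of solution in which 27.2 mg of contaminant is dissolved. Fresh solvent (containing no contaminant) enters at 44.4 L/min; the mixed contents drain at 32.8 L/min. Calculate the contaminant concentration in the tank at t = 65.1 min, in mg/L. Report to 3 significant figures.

Let m(t) be the amount of contaminant. Volume: V(t) = V₀ + (Q_in − Q_out) t = 1220 + 11.600 t; V(65.1) = 1975.2 L.
No contaminant enters, so dm/dt = −Q_out · (m/V).
dm/m = −Q_out dt/(V₀ + 11.600 t); integrating gives ln(m/m₀) = −(Q_out/(Q_in−Q_out)) ln(V/V₀).
m = m₀ (V₀/V)^(Q_out/(Q_in−Q_out)) = 27.2 × (1220/1975.2)^(2.8276) = 6.9649 mg.
C = m/V = 6.9649/1975.2 = 0.0035263 mg/L.

0.00353 mg/L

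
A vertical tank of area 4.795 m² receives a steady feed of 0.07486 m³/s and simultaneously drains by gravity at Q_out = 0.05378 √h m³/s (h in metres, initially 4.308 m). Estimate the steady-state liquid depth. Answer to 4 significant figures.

Accumulation of liquid (constant cross-section A): A dh/dt = Q_in − 0.05378 √h. At steady state dh/dt = 0:
Q_in = 0.05378 √h_ss ⇒ √h_ss = 0.07486/0.05378 = 1.39197.
h_ss = 1.39197² = 1.93757 m. (Since h₀ = 4.308 m > h_ss, the level will fall toward this value.)

1.938 m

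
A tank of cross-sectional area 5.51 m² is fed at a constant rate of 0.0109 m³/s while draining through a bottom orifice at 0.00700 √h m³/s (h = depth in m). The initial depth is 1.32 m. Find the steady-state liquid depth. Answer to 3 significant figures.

Accumulation of liquid (constant cross-section A): A dh/dt = Q_in − 0.00700 √h. At steady state dh/dt = 0:
Q_in = 0.00700 √h_ss ⇒ √h_ss = 0.0109/0.00700 = 1.5571.
h_ss = 1.5571² = 2.4247 m. (Since h₀ = 1.32 m < h_ss, the level will rise toward this value.)

2.42 m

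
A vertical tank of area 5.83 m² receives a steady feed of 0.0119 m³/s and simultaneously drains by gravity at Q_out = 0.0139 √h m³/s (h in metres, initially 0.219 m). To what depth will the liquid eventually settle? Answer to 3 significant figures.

Level balance: A dh/dt = 0.0119 − 0.0139 √h. Setting dh/dt = 0:
Q_in = 0.0139 √h_ss ⇒ √h_ss = 0.0119/0.0139 = 0.85612.
h_ss = 0.85612² = 0.73293 m. (Since h₀ = 0.219 m < h_ss, the level will rise toward this value.)

0.733 m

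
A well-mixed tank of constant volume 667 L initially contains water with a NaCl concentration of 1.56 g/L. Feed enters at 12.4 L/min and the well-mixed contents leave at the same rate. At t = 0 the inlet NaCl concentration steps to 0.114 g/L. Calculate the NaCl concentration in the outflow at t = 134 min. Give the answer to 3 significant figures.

Unsteady species balance (constant V, well mixed): V dC/dt = Q(C_in − C).
So dC/dt = (C_in − C)/τ with τ = V/Q = 667/12.4 = 53.790 min.
C approaches C_in exponentially: C(t) = C_in + (C₀ − C_in) e^(−t/τ).
C(134) = 0.114 + (1.56 − 0.114)·e^(−134/53.790) = 0.114 + (1.4460)·0.082814 = 0.23375 g/L.

0.234 g/L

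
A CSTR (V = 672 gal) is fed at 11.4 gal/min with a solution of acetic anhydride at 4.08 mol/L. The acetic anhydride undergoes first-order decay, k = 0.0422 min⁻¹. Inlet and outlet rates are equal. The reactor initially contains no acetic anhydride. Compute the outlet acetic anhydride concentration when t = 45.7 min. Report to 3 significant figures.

Accumulation = in − out − consumed: V dC/dt = Q C_in − Q C − k V C.
dC/dt = (Q/V) C_in − (Q/V + k) C; effective rate a = Q/V + k = 0.016964 + 0.0422 = 0.059164 min⁻¹.
C_ss = Q C_in/(Q + kV) = 1.1699 mol/L; C(t) = C_ss + (C₀ − C_ss) e^(−a t).
C(45.7) = 1.1699 + (-1.1699)·e^(−0.059164·45.7) = 1.1699 + (-1.1699)·0.066950 = 1.0915 mol/L.

1.09 mol/L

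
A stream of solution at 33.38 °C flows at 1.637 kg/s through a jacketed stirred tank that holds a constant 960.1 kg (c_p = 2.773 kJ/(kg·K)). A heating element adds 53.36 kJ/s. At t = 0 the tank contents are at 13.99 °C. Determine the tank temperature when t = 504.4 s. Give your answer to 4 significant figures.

M c_p dT/dt = ṁ c_p (T_in − T) + Q̇.
τ = M/ṁ = 586.500 s; T_ss = T_in + Q̇/(ṁ c_p) = 33.38 + 53.36/(1.637·2.773) = 45.1349 °C.
T approaches T_ss exponentially: T(t) = T_ss + (T₀ − T_ss) e^(−t/τ).
T(504.4) = 45.1349 + (-31.1449)·e^(−504.4/586.500) = 45.1349 + (-31.1449)·0.423155 = 31.9558 °C.

31.96 °C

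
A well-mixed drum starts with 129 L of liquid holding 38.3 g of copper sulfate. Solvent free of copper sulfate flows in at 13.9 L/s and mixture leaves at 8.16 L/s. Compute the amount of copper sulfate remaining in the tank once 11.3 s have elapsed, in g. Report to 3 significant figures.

Let m(t) be the amount of copper sulfate. Volume: V(t) = V₀ + (Q_in − Q_out) t = 129 + 5.7400 t; V(11.3) = 193.86 L.
Species balance (pure solvent in): dm/dt = −Q_out · m/V(t).
dm/m = −Q_out dt/(V₀ + 5.7400 t); integrating gives ln(m/m₀) = −(Q_out/(Q_in−Q_out)) ln(V/V₀).
m = m₀ (V₀/V)^(Q_out/(Q_in−Q_out)) = 38.3 × (129/193.86)^(1.4216) = 21.464 g.

21.5 g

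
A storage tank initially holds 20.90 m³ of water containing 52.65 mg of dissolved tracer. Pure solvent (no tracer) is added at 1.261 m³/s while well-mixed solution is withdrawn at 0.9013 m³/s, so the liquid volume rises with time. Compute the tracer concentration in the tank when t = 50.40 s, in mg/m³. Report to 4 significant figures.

Let m(t) be the amount of tracer. Volume: V(t) = V₀ + (Q_in − Q_out) t = 20.90 + 0.359700 t; V(50.40) = 39.0289 m³.
Solute balance: dm/dt = 0 − Q_out C = −Q_out m/V(t).
Separate: dm/m = −Q_out dt/V(t) ⇒ ln(m/m₀) = −(Q_out/(Q_in−Q_out)) ln(V/V₀).
m = m₀ (V₀/V)^(Q_out/(Q_in−Q_out)) = 52.65 × (20.90/39.0289)^(2.50570) = 11.0091 mg.
C = m/V = 11.0091/39.0289 = 0.282077 mg/m³.

0.2821 mg/m³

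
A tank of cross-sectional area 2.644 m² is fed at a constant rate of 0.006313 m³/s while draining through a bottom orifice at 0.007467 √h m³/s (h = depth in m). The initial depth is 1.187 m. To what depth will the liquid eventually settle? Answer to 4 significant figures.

Mass balance (ρ constant): A dh/dt = Q_in − 0.007467 √h. At steady state dh/dt = 0:
Q_in = 0.007467 √h_ss ⇒ √h_ss = 0.006313/0.007467 = 0.845453.
h_ss = 0.845453² = 0.714791 m. (Since h₀ = 1.187 m > h_ss, the level will fall toward this value.)

0.7148 m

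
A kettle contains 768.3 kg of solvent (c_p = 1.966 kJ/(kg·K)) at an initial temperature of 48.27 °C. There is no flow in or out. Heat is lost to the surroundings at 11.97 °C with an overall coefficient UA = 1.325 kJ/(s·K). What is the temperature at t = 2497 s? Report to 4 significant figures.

First-law balance (no shaft work): M c_p dT/dt = −UA(T − T_amb).
dT/dt = (T_ss − T)/τ with T_ss = T_amb = 11.9700 °C, τ = M c_p/UA = 768.3·1.966/1.325 = 1139.98 s.
Integrating: T(t) = T_ss + (T₀ − T_ss) e^(−t/τ).
T(2497) = 11.9700 + (36.3000)·0.111874 = 16.0310 °C.

16.03 °C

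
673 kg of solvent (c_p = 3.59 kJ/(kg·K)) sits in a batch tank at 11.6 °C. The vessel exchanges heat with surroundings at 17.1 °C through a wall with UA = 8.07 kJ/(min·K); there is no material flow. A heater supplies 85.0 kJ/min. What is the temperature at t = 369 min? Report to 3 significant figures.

23.0 °C

M c_p dT/dt = −UA(T − T_amb) + Q̇.
dT/dt = (T_ss − T)/τ with T_ss = T_amb + Q̇/UA = 17.1 + 85.0/8.07 = 27.633 °C, τ = M c_p/UA = 673·3.59/8.07 = 299.39 min.
Solution: T(t) = T_ss + (T₀ − T_ss) e^(−t/τ).
T(369) = 27.633 + (-16.033)·0.29156 = 22.958 °C.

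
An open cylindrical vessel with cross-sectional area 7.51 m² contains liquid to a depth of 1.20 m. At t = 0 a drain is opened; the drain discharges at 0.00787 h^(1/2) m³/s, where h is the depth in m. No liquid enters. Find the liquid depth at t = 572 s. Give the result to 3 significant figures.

0.633 m

A dh/dt = −Q_out = −0.00787 √h.
This is separable: 2 d(√h)/dt = −0.00787/A, so √h = √h₀ − (0.00787/(2A)) t.
√h = √1.20 − 0.00787·572/(2·7.51) = 1.0954 − 0.29971 = 0.79574.
h = 0.79574² = 0.63319 m.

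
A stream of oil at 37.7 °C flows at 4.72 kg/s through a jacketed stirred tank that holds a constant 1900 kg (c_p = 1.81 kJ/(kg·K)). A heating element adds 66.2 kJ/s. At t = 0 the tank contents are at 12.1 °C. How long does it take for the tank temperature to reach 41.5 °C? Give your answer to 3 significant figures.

M c_p dT/dt = ṁ c_p (T_in − T) + Q̇.
τ = M/ṁ = 402.54 s; T_ss = T_in + Q̇/(ṁ c_p) = 45.449 °C.
T(t) = T_ss + (T₀ − T_ss) e^(−t/τ). Set T = 41.5:
e^(−t/τ) = (41.5 − 45.449)/(12.1 − 45.449) = 0.11841
t = −402.54 · ln(0.11841) = 858.86 s.

859 s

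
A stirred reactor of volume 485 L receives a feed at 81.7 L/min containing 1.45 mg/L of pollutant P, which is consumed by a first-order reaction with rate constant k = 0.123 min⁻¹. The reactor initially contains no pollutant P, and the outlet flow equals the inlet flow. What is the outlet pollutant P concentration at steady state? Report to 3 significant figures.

V dC/dt = Q(C_in − C) − k V C.
Steady state (dC/dt = 0): C_ss = Q C_in/(Q + kV) = C_in/(1 + kV/Q).
C_ss = 81.7·1.45/(81.7 + 0.123·485) = 118.47/141.36 = 0.83807 mg/L.

0.838 mg/L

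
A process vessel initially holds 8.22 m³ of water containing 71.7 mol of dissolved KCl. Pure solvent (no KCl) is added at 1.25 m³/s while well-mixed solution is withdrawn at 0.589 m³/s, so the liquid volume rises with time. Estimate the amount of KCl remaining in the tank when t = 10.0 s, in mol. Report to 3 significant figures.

Total volume: dV/dt = Q_in − Q_out = 0.66100 m³/s, so V(t) = 8.22 + 0.66100 t and V(10.0) = 14.830 m³.
No KCl enters, so dm/dt = −Q_out · (m/V).
Separate: dm/m = −Q_out dt/V(t) ⇒ ln(m/m₀) = −(Q_out/(Q_in−Q_out)) ln(V/V₀).
m = m₀ (V₀/V)^(Q_out/(Q_in−Q_out)) = 71.7 × (8.22/14.830)^(0.89107) = 42.380 mol.

42.4 mol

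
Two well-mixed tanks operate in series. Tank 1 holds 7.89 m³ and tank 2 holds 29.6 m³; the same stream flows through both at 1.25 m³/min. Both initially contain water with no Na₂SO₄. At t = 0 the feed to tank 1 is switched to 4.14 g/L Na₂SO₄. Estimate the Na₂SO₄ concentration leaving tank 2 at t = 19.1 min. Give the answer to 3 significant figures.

1.69 g/L

Each tank obeys Vᵢ dCᵢ/dt = Q(Cᵢ₋₁ − Cᵢ), so τᵢ = Vᵢ/Q.
τ₁ = 7.89/1.25 = 6.3120 min; τ₂ = 29.6/1.25 = 23.680 min.
Solving the cascade with C₁(0)=C₂(0)=0 gives C₂(t) = C_in[1 − (τ₁ e^(−t/τ₁) − τ₂ e^(−t/τ₂))/(τ₁ − τ₂)].
At t = 19.1: e^(−t/τ₁) = 0.048510, e^(−t/τ₂) = 0.44638.
C₂ = 4.14·[1 − (6.3120·0.048510 − 23.680·0.44638)/(-17.368)] = 4.14·0.40903 = 1.6934 g/L.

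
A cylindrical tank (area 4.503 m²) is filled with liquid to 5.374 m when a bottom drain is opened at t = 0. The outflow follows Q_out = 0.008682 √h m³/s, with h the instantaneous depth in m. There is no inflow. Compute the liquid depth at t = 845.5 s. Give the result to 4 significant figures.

2.259 m

With no inflow, A dh/dt = −0.008682 √h.
∫ h^(−1/2) dh = −(0.008682/A) ∫ dt, giving 2√h = 2√h₀ − (0.008682/A) t.
√h = √5.374 − 0.008682·845.5/(2·4.503) = 2.31819 − 0.815082 = 1.50311.
h = 1.50311² = 2.25933 m.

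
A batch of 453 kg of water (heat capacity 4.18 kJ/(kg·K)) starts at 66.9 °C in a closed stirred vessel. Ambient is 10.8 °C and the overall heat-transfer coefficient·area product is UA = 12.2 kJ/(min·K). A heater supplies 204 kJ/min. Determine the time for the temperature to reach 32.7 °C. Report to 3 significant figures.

315 min

M c_p dT/dt = −UA(T − T_amb) + Q̇.
τ = M c_p/UA = 155.21 min; T_ss = T_amb + Q̇/UA = 10.8 + 204/12.2 = 27.521 °C.
T(t) = T_ss + (T₀ − T_ss)e^(−t/τ); set T = 32.7:
t = −τ ln[(T − T_ss)/(T₀ − T_ss)] = −155.21 · ln(0.13151) = 314.87 min.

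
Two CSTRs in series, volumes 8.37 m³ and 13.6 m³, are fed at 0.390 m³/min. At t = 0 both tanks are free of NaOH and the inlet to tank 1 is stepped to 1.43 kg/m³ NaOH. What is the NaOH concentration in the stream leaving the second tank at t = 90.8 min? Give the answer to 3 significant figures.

Each tank obeys Vᵢ dCᵢ/dt = Q(Cᵢ₋₁ − Cᵢ), so τᵢ = Vᵢ/Q.
τ₁ = 8.37/0.390 = 21.462 min; τ₂ = 13.6/0.390 = 34.872 min.
Tank 1: C₁ = C_in(1 − e^(−t/τ₁)). Tank 2 (τ₁ ≠ τ₂): C₂ = C_in[1 − (τ₁ e^(−t/τ₁) − τ₂ e^(−t/τ₂))/(τ₁ − τ₂)].
At t = 90.8: e^(−t/τ₁) = 0.014540, e^(−t/τ₂) = 0.073990.
C₂ = 1.43·[1 − (21.462·0.014540 − 34.872·0.073990)/(-13.410)] = 1.43·0.83087 = 1.1881 kg/m³.

1.19 kg/m³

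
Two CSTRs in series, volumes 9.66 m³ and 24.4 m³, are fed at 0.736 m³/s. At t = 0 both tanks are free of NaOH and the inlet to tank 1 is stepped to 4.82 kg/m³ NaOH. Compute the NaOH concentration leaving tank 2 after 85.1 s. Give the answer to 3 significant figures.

Each tank obeys Vᵢ dCᵢ/dt = Q(Cᵢ₋₁ − Cᵢ), so τᵢ = Vᵢ/Q.
τ₁ = 9.66/0.736 = 13.125 s; τ₂ = 24.4/0.736 = 33.152 s.
Tank 1: C₁ = C_in(1 − e^(−t/τ₁)). Tank 2 (τ₁ ≠ τ₂): C₂ = C_in[1 − (τ₁ e^(−t/τ₁) − τ₂ e^(−t/τ₂))/(τ₁ − τ₂)].
At t = 85.1: e^(−t/τ₁) = 0.0015280, e^(−t/τ₂) = 0.076769.
C₂ = 4.82·[1 − (13.125·0.0015280 − 33.152·0.076769)/(-20.027)] = 4.82·0.87392 = 4.2123 kg/m³.

4.21 kg/m³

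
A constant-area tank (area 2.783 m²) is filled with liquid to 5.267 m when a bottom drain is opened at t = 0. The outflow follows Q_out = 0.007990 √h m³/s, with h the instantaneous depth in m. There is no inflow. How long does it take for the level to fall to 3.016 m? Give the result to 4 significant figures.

Volume balance on the tank: A dh/dt = −0.007990 √h.
∫ h^(−1/2) dh = −(0.007990/A) ∫ dt, giving 2√h = 2√h₀ − (0.007990/A) t.
t = 2A(√h₀ − √h)/0.007990 = 2·2.783·(√5.267 − √3.016)/0.007990
  = 5.56600 × (2.29499 − 1.73666) / 0.007990 = 388.945 s.

388.9 s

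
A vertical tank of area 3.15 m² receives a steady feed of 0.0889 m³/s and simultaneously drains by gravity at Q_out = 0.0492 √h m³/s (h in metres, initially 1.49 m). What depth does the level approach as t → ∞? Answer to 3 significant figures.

3.26 m

Unsteady balance on liquid volume: A dh/dt = Q_in − 0.0492 √h. At steady state dh/dt = 0:
Q_in = 0.0492 √h_ss ⇒ √h_ss = 0.0889/0.0492 = 1.8069.
h_ss = 1.8069² = 3.2649 m. (Since h₀ = 1.49 m < h_ss, the level will rise toward this value.)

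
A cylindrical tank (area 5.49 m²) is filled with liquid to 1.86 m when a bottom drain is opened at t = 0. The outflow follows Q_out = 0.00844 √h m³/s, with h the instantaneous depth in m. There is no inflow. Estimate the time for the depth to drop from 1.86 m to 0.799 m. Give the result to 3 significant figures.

611 s

With no inflow, A dh/dt = −0.00844 √h.
This is separable: 2 d(√h)/dt = −0.00844/A, so √h = √h₀ − (0.00844/(2A)) t.
t = 2A(√h₀ − √h)/0.00844 = 2·5.49·(√1.86 − √0.799)/0.00844
  = 10.980 × (1.3638 − 0.89387) / 0.00844 = 611.38 s.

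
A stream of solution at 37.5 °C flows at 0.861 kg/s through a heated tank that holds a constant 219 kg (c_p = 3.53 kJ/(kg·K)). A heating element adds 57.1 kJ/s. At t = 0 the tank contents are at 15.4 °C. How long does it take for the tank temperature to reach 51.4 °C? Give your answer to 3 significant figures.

540 s

Unsteady energy balance on the tank contents: M c_p dT/dt = ṁ c_p (T_in − T) + 57.1.
τ = M/ṁ = 254.36 s; T_ss = T_in + Q̇/(ṁ c_p) = 56.287 °C.
T(t) = T_ss + (T₀ − T_ss) e^(−t/τ). Set T = 51.4:
e^(−t/τ) = (51.4 − 56.287)/(15.4 − 56.287) = 0.11953
t = −254.36 · ln(0.11953) = 540.31 s.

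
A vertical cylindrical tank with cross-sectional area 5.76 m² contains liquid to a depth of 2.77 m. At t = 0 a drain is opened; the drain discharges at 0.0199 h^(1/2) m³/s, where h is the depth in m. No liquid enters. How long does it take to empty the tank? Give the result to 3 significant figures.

Mass balance (ρ constant): A dh/dt = −0.0199 √h.
Separate and integrate: 2(√h − √h₀) = −(0.0199/A) t.
Tank is empty when √h = 0: t_empty = 2A√h₀/0.0199.
t_empty = 2·5.76·√2.77/0.0199 = 11.520·1.6643/0.0199 = 963.47 s.

963 s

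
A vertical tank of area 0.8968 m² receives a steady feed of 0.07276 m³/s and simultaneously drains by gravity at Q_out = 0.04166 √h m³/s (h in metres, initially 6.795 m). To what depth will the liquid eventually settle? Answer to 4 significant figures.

3.050 m

Level balance: A dh/dt = 0.07276 − 0.04166 √h. Setting dh/dt = 0:
Q_in = 0.04166 √h_ss ⇒ √h_ss = 0.07276/0.04166 = 1.74652.
h_ss = 1.74652² = 3.05033 m. (Since h₀ = 6.795 m > h_ss, the level will fall toward this value.)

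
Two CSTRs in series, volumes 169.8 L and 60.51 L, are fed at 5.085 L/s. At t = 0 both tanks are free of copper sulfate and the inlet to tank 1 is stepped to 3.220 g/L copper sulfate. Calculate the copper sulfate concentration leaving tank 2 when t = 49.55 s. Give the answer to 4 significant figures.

Time constants: τᵢ = Vᵢ/Q for each well-mixed tank.
τ₁ = 169.8/5.085 = 33.3923 s; τ₂ = 60.51/5.085 = 11.8997 s.
Tank 1: C₁ = C_in(1 − e^(−t/τ₁)). Tank 2 (τ₁ ≠ τ₂): C₂ = C_in[1 − (τ₁ e^(−t/τ₁) − τ₂ e^(−t/τ₂))/(τ₁ − τ₂)].
At t = 49.55: e^(−t/τ₁) = 0.226758, e^(−t/τ₂) = 0.0155457.
C₂ = 3.220·[1 − (33.3923·0.226758 − 11.8997·0.0155457)/(21.4926)] = 3.220·0.656302 = 2.11329 g/L.

2.113 g/L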